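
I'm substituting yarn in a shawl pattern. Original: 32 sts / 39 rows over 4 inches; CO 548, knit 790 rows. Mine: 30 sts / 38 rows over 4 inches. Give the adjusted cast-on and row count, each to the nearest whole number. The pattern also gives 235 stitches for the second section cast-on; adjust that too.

Cast on 514 stitches; work 770 rows; second section cast-on 220 stitches.

Stitches: 548 × 30/32 = 513.75 → 514.
Rows: 790 × 38/39 = 769.74 → 770.
second section cast-on: 235 × 30/32 = 220.31 → 220.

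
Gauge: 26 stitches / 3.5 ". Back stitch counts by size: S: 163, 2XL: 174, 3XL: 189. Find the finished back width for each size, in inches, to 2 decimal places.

S 21.94 inches; 2XL 23.42 inches; 3XL 25.44 inches.

26/3.5 = 7.429 sts per in.
S: 163 / 7.429 = 21.942 → 21.94 in.
2XL: 174 / 7.429 = 23.423 → 23.42 in.
3XL: 189 / 7.429 = 25.442 → 25.44 in.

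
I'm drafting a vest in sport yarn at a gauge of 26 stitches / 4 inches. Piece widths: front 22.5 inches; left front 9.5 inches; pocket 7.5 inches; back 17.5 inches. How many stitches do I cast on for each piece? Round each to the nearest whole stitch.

Rate = 26/4 = 6.5 sts per in.
front: 22.5 × 6.5 = 146.25 → 146.
left front: 9.5 × 6.5 = 61.75 → 62.
pocket: 7.5 × 6.5 = 48.75 → 49.
back: 17.5 × 6.5 = 113.75 → 114.

front 146; left front 62; pocket 49; back 114.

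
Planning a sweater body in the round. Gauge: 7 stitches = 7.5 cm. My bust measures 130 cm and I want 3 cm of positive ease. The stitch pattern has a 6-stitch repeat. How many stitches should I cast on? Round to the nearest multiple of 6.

Finished = 130 + 3 = 133 cm.
7 / 7.5 = 0.933 sts/cm.
133 × 0.933 = 124.13 sts.
Nearest multiple of 6: 126.

CO 126 sts.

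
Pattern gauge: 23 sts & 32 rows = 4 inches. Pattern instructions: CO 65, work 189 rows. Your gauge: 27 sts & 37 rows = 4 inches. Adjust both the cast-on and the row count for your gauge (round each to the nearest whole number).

Stitches: 65 × 27/23 = 76.30 → 76.
Rows: 189 × 37/32 = 218.53 → 219.

Cast on 76 stitches; work 219 rows.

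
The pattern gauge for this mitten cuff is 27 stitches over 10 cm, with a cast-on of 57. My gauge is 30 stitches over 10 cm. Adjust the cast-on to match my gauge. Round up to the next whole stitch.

CO 64 sts.

Scale factor = 30 / 27 = 1.111.
57 × 30 / 27 = 63.33 sts.
→ 64 sts.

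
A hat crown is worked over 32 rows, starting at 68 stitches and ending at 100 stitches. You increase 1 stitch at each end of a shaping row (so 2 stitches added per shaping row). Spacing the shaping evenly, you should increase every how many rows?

Increase every 2nd row.

Stitches to add: |100 − 68| = 32.
Shaping rows needed: 32 / 2 = 16.
32 rows / 16 = every 2 rows.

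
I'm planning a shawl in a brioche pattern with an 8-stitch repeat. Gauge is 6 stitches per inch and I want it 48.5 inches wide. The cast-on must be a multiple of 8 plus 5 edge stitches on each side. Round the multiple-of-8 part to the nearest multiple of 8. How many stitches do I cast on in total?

Cast on 290 stitches.

6 / 1 = 6 sts per inch.
48.5 × 6 = 291.00 sts.
Less 10 edge sts → 281.00 for the repeat.
Nearest multiple of 8: 280.
Add back 10 edge sts → 290.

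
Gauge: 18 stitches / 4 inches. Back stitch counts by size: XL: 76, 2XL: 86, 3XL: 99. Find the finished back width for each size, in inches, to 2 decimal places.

18/4 = 4.5 sts per in.
XL: 76 / 4.5 = 16.889 → 16.89 in.
2XL: 86 / 4.5 = 19.111 → 19.11 in.
3XL: 99 / 4.5 = 22.000 → 22.00 in.

XL 16.89 inches; 2XL 19.11 inches; 3XL 22.00 inches.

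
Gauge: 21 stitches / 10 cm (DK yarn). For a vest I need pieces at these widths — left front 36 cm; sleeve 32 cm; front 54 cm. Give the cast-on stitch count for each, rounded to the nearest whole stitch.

Rate = 21/10 = 2.1 sts per cm.
left front: 36 × 2.1 = 75.60 → 76.
sleeve: 32 × 2.1 = 67.20 → 67.
front: 54 × 2.1 = 113.40 → 113.

left front 76; sleeve 67; front 113.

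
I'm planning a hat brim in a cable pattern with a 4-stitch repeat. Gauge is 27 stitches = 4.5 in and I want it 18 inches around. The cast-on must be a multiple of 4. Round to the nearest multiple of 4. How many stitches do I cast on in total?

CO 108 sts.

27 / 4.5 = 6 sts per inch.
18 × 6 = 108.00 sts.
Nearest multiple of 4: 108.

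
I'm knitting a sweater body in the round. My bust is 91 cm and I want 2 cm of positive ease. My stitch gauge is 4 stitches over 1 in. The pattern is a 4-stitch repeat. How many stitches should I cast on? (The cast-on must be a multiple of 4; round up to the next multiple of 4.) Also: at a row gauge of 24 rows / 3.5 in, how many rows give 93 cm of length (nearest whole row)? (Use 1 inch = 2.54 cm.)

Finished = 91 + 2 = 93 cm.
93 cm × 1/2.54 = 36.61 inches.
4/1 = 4 sts per in; 36.61 × 4 = 146.46 sts.
Next multiple of 4 → 148.
93 cm = 36.61 inches; × 6.857 = 251.07 → 251 rows.

Cast on 148 stitches; work 251 rows.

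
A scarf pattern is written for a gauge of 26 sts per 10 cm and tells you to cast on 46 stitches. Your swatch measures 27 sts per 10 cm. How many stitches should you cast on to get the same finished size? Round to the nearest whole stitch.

Scale factor = 27 / 26 = 1.038.
46 × 27 / 26 = 47.77 sts.
→ 48 sts.

48 stitches.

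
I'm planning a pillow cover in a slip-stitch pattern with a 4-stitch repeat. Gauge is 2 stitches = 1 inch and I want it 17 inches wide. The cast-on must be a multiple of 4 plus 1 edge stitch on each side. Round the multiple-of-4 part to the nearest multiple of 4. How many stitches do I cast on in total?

2 / 1 = 2 sts per inch.
17 × 2 = 34.00 sts.
Less 2 edge sts → 32.00 for the repeat.
Nearest multiple of 4: 32.
Add back 2 edge sts → 34.

34 stitches.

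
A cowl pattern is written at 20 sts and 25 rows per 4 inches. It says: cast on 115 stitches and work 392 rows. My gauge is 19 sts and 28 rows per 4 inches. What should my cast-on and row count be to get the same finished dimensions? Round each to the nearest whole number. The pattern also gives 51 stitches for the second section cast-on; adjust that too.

Stitches: 115 × 19/20 = 109.25 → 109.
Rows: 392 × 28/25 = 439.04 → 439.
second section cast-on: 51 × 19/20 = 48.45 → 48.

Cast on 109 stitches; work 439 rows; second section cast-on 48 stitches.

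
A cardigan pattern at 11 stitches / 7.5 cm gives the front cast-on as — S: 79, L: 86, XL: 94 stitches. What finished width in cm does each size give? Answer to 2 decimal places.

11/7.5 = 1.467 sts per cm.
S: 79 / 1.467 = 53.864 → 53.86 cm.
L: 86 / 1.467 = 58.636 → 58.64 cm.
XL: 94 / 1.467 = 64.091 → 64.09 cm.

S 53.86 cm; L 58.64 cm; XL 64.09 cm.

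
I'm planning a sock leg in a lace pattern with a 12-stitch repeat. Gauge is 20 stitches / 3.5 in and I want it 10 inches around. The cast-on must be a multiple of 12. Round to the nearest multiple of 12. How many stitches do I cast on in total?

CO 60 sts.

20 / 3.5 = 5.714 sts per inch.
10 × 5.714 = 57.14 sts.
Nearest multiple of 12: 60.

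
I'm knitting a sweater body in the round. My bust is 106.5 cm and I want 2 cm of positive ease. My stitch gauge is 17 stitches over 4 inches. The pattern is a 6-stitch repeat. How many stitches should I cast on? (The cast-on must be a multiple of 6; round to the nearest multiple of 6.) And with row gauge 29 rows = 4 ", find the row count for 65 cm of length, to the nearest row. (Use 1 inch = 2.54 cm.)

Cast on 180 stitches; work 186 rows.

Finished = 106.5 + 2 = 108.5 cm.
108.5 cm × 1/2.54 = 42.72 inches.
17/4 = 4.25 sts per in; 42.72 × 4.25 = 181.55 sts.
Nearest multiple of 6 → 180.
65 cm = 25.59 inches; × 7.25 = 185.53 → 186 rows.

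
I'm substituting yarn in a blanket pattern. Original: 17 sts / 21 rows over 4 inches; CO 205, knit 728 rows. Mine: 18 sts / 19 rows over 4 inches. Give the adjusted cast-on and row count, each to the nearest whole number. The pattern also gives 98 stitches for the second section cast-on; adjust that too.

Cast on 217 stitches; work 659 rows; second section cast-on 104 stitches.

Stitches: 205 × 18/17 = 217.06 → 217.
Rows: 728 × 19/21 = 658.67 → 659.
second section cast-on: 98 × 18/17 = 103.76 → 104.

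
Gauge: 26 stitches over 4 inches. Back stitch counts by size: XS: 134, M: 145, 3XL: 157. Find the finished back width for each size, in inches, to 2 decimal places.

26/4 = 6.5 sts per in.
XS: 134 / 6.5 = 20.615 → 20.62 in.
M: 145 / 6.5 = 22.308 → 22.31 in.
3XL: 157 / 6.5 = 24.154 → 24.15 in.

XS 20.62 inches; M 22.31 inches; 3XL 24.15 inches.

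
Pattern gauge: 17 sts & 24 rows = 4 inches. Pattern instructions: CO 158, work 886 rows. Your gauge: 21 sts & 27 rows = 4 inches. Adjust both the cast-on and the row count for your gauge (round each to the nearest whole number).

Stitches: 158 × 21/17 = 195.18 → 195.
Rows: 886 × 27/24 = 996.75 → 997.

Cast on 195 stitches; work 997 rows.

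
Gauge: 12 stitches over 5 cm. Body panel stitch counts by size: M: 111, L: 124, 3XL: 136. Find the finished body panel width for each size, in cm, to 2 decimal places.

12/5 = 2.4 sts per cm.
M: 111 / 2.4 = 46.250 → 46.25 cm.
L: 124 / 2.4 = 51.667 → 51.67 cm.
3XL: 136 / 2.4 = 56.667 → 56.67 cm.

M 46.25 cm; L 51.67 cm; 3XL 56.67 cm.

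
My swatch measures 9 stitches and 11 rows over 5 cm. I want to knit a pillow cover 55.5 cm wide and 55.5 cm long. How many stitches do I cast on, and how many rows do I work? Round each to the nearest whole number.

Cast on 100 stitches and work 122 rows.

Stitch gauge = 9/5 = 1.8 sts/cm; 55.5 × 1.8 = 99.90 → 100 sts.
Row gauge = 11/5 = 2.2 rows/cm; 55.5 × 2.2 = 122.10 → 122 rows.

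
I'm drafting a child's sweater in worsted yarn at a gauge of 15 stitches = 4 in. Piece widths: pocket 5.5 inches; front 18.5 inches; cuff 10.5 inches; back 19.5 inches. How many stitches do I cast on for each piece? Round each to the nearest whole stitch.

Rate = 15/4 = 3.75 sts per in.
pocket: 5.5 × 3.75 = 20.62 → 21.
front: 18.5 × 3.75 = 69.38 → 69.
cuff: 10.5 × 3.75 = 39.38 → 39.
back: 19.5 × 3.75 = 73.12 → 73.

pocket 21; front 69; cuff 39; back 73.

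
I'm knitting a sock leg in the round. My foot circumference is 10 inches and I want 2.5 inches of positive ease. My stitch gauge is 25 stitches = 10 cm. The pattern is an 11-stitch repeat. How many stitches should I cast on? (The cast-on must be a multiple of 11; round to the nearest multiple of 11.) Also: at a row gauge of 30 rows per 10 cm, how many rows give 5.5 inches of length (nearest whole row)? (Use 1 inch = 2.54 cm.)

Finished = 10 + 2.5 = 12.5 inches.
12.5 inches × 2.54 = 31.75 cm.
25/10 = 2.5 sts per cm; 31.75 × 2.5 = 79.38 sts.
Nearest multiple of 11 → 77.
5.5 inches = 13.97 cm; × 3 = 41.91 → 42 rows.

Cast on 77 stitches; work 42 rows.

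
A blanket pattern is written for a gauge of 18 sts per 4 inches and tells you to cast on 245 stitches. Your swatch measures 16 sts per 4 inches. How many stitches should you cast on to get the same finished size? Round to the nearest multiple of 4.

Cast on 216 stitches.

Scale factor = 16 / 18 = 0.889.
245 × 16 / 18 = 217.78 sts.
→ 216 sts.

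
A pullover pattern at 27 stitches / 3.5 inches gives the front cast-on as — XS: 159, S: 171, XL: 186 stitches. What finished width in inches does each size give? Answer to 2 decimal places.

27/3.5 = 7.714 sts per in.
XS: 159 / 7.714 = 20.611 → 20.61 in.
S: 171 / 7.714 = 22.167 → 22.17 in.
XL: 186 / 7.714 = 24.111 → 24.11 in.

XS 20.61 inches; S 22.17 inches; XL 24.11 inches.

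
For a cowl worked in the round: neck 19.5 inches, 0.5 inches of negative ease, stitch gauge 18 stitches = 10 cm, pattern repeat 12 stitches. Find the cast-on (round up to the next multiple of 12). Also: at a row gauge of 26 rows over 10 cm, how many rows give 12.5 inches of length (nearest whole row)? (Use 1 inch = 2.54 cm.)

Finished = 19.5 − 0.5 = 19 inches.
19 inches × 2.54 = 48.26 cm.
18/10 = 1.8 sts per cm; 48.26 × 1.8 = 86.87 sts.
Next multiple of 12 → 96.
12.5 inches = 31.75 cm; × 2.6 = 82.55 → 83 rows.

Cast on 96 stitches; work 83 rows.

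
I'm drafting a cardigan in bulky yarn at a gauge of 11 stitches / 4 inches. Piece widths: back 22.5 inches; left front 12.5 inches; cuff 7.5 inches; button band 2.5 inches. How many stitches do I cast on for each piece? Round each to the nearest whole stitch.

back 62; left front 34; cuff 21; button band 7.

Rate = 11/4 = 2.75 sts per in.
back: 22.5 × 2.75 = 61.88 → 62.
left front: 12.5 × 2.75 = 34.38 → 34.
cuff: 7.5 × 2.75 = 20.62 → 21.
button band: 2.5 × 2.75 = 6.88 → 7.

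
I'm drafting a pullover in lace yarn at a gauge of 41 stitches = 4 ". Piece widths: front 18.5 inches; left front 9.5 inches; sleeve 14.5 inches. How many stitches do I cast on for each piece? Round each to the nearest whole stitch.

front 190; left front 97; sleeve 149.

Rate = 41/4 = 10.25 sts per in.
front: 18.5 × 10.25 = 189.62 → 190.
left front: 9.5 × 10.25 = 97.38 → 97.
sleeve: 14.5 × 10.25 = 148.62 → 149.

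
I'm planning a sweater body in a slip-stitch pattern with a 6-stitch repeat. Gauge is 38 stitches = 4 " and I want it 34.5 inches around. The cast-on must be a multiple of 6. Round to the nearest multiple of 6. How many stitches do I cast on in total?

Cast on 330 stitches.

38 / 4 = 9.5 sts per inch.
34.5 × 9.5 = 327.75 sts.
Nearest multiple of 6: 330.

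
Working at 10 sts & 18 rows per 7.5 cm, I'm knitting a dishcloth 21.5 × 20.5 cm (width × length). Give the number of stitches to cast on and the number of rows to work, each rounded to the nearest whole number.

Cast on 29 stitches and work 49 rows.

Stitch gauge = 10/7.5 = 1.333 sts/cm; 21.5 × 1.333 = 28.67 → 29 sts.
Row gauge = 18/7.5 = 2.4 rows/cm; 20.5 × 2.4 = 49.20 → 49 rows.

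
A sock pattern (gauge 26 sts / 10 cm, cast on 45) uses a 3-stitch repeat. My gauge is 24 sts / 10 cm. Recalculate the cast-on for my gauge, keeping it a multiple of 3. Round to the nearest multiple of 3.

CO 42 sts.

45 × 24 / 26 = 41.54.
Nearest multiple of 3: 42.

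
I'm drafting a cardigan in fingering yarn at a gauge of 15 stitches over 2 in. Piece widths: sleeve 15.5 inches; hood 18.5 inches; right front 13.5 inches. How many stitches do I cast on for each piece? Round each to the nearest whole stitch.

Rate = 15/2 = 7.5 sts per in.
sleeve: 15.5 × 7.5 = 116.25 → 116.
hood: 18.5 × 7.5 = 138.75 → 139.
right front: 13.5 × 7.5 = 101.25 → 101.

sleeve 116; hood 139; right front 101.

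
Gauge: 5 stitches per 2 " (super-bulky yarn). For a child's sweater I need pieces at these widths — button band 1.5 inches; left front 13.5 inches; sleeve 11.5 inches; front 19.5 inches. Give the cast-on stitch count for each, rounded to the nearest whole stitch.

Rate = 5/2 = 2.5 sts per in.
button band: 1.5 × 2.5 = 3.75 → 4.
left front: 13.5 × 2.5 = 33.75 → 34.
sleeve: 11.5 × 2.5 = 28.75 → 29.
front: 19.5 × 2.5 = 48.75 → 49.

button band 4; left front 34; sleeve 29; front 49.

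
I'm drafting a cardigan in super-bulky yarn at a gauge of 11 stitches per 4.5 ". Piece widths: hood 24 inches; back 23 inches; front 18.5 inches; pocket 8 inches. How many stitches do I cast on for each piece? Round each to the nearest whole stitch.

hood 59; back 56; front 45; pocket 20.

Rate = 11/4.5 = 2.444 sts per in.
hood: 24 × 2.444 = 58.67 → 59.
back: 23 × 2.444 = 56.22 → 56.
front: 18.5 × 2.444 = 45.22 → 45.
pocket: 8 × 2.444 = 19.56 → 20.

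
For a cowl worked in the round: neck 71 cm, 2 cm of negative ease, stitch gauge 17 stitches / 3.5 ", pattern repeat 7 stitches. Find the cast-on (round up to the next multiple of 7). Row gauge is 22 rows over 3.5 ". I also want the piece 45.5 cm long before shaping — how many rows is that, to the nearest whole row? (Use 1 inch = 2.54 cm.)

Cast on 133 stitches; work 113 rows.

Finished = 71 − 2 = 69 cm.
69 cm × 1/2.54 = 27.17 inches.
17/3.5 = 4.857 sts per in; 27.17 × 4.857 = 131.95 sts.
Next multiple of 7 → 133.
45.5 cm = 17.91 inches; × 6.286 = 112.60 → 113 rows.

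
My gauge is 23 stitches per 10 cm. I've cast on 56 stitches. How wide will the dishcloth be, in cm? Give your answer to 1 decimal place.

24.3 cm.

23 stitches / 10 cm = 2.3 stitches per cm.
56 / 2.3 = 24.35 cm.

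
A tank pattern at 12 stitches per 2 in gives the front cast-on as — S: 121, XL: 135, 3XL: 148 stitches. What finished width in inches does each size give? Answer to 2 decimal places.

12/2 = 6 sts per in.
S: 121 / 6 = 20.167 → 20.17 in.
XL: 135 / 6 = 22.500 → 22.50 in.
3XL: 148 / 6 = 24.667 → 24.67 in.

S 20.17 inches; XL 22.50 inches; 3XL 24.67 inches.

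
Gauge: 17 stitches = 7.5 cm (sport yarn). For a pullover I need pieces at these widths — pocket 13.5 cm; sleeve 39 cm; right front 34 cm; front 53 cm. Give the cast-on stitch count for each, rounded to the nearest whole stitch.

Rate = 17/7.5 = 2.267 sts per cm.
pocket: 13.5 × 2.267 = 30.60 → 31.
sleeve: 39 × 2.267 = 88.40 → 88.
right front: 34 × 2.267 = 77.07 → 77.
front: 53 × 2.267 = 120.13 → 120.

pocket 31; sleeve 88; right front 77; front 120.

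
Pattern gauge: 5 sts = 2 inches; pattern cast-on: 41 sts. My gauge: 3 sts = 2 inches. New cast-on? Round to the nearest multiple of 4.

24 stitches.

Scale factor = 3 / 5 = 0.600.
41 × 3 / 5 = 24.60 sts.
→ 24 sts.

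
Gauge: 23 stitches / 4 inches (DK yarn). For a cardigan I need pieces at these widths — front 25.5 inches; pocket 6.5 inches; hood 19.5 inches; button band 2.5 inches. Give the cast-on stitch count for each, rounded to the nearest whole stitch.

Rate = 23/4 = 5.75 sts per in.
front: 25.5 × 5.75 = 146.62 → 147.
pocket: 6.5 × 5.75 = 37.38 → 37.
hood: 19.5 × 5.75 = 112.12 → 112.
button band: 2.5 × 5.75 = 14.38 → 14.

front 147; pocket 37; hood 112; button band 14.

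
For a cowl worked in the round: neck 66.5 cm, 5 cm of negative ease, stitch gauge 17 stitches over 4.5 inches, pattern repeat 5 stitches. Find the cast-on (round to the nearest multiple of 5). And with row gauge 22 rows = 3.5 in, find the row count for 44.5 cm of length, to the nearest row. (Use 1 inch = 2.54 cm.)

Finished = 66.5 − 5 = 61.5 cm.
61.5 cm × 1/2.54 = 24.21 inches.
17/4.5 = 3.778 sts per in; 24.21 × 3.778 = 91.47 sts.
Nearest multiple of 5 → 90.
44.5 cm = 17.52 inches; × 6.286 = 110.12 → 110 rows.

Cast on 90 stitches; work 110 rows.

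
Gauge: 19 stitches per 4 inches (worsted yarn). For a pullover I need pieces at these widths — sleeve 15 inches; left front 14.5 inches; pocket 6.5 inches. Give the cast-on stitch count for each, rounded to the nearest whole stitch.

Rate = 19/4 = 4.75 sts per in.
sleeve: 15 × 4.75 = 71.25 → 71.
left front: 14.5 × 4.75 = 68.88 → 69.
pocket: 6.5 × 4.75 = 30.88 → 31.

sleeve 71; left front 69; pocket 31.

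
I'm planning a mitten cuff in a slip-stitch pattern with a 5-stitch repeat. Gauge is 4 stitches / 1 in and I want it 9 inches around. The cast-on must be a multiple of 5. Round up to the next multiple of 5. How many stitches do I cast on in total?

40 stitches.

4 / 1 = 4 sts per inch.
9 × 4 = 36.00 sts.
Next multiple of 5: 40.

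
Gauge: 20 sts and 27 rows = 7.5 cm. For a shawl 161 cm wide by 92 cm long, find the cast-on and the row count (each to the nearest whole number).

Stitch gauge = 20/7.5 = 2.667 sts/cm; 161 × 2.667 = 429.33 → 429 sts.
Row gauge = 27/7.5 = 3.6 rows/cm; 92 × 3.6 = 331.20 → 331 rows.

Cast on 429 stitches and work 331 rows.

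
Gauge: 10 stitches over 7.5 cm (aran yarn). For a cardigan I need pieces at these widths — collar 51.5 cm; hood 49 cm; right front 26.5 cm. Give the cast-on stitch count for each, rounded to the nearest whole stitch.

collar 69; hood 65; right front 35.

Rate = 10/7.5 = 1.333 sts per cm.
collar: 51.5 × 1.333 = 68.67 → 69.
hood: 49 × 1.333 = 65.33 → 65.
right front: 26.5 × 1.333 = 35.33 → 35.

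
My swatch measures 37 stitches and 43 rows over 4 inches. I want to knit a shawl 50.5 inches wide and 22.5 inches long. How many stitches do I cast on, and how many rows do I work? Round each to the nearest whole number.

Cast on 467 stitches and work 242 rows.

Stitch gauge = 37/4 = 9.25 sts/in; 50.5 × 9.25 = 467.12 → 467 sts.
Row gauge = 43/4 = 10.75 rows/in; 22.5 × 10.75 = 241.88 → 242 rows.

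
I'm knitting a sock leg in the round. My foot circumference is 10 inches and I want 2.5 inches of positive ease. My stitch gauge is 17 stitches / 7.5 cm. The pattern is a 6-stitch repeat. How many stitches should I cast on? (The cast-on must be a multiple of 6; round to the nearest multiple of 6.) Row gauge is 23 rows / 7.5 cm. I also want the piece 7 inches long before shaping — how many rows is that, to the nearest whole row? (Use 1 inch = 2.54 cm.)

Cast on 72 stitches; work 55 rows.

Finished = 10 + 2.5 = 12.5 inches.
12.5 inches × 2.54 = 31.75 cm.
17/7.5 = 2.267 sts per cm; 31.75 × 2.267 = 71.97 sts.
Nearest multiple of 6 → 72.
7 inches = 17.78 cm; × 3.067 = 54.53 → 55 rows.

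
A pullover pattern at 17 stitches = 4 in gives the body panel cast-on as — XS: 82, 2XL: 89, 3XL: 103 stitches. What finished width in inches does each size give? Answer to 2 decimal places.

XS 19.29 inches; 2XL 20.94 inches; 3XL 24.24 inches.

17/4 = 4.25 sts per in.
XS: 82 / 4.25 = 19.294 → 19.29 in.
2XL: 89 / 4.25 = 20.941 → 20.94 in.
3XL: 103 / 4.25 = 24.235 → 24.24 in.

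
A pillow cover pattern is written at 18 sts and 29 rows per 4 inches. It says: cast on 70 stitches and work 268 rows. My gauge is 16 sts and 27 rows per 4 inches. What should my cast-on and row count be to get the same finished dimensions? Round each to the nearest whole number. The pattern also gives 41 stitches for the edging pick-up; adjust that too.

Cast on 62 stitches; work 250 rows; edging pick-up 36 stitches.

Stitches: 70 × 16/18 = 62.22 → 62.
Rows: 268 × 27/29 = 249.52 → 250.
edging pick-up: 41 × 16/18 = 36.44 → 36.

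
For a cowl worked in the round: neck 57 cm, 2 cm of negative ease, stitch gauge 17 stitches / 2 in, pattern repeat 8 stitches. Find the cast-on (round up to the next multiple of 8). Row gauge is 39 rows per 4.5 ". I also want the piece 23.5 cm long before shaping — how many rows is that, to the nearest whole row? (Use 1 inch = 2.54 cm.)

Cast on 192 stitches; work 80 rows.

Finished = 57 − 2 = 55 cm.
55 cm × 1/2.54 = 21.65 inches.
17/2 = 8.5 sts per in; 21.65 × 8.5 = 184.06 sts.
Next multiple of 8 → 192.
23.5 cm = 9.25 inches; × 8.667 = 80.18 → 80 rows.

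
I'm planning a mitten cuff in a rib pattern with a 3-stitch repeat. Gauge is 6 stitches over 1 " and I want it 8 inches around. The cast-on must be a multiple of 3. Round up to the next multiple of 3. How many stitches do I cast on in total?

48 stitches.

6 / 1 = 6 sts per inch.
8 × 6 = 48.00 sts.
Next multiple of 3: 48.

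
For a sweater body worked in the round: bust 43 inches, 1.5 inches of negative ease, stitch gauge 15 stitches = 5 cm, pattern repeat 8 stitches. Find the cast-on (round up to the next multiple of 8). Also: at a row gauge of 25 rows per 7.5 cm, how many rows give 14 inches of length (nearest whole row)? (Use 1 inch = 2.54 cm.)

Cast on 320 stitches; work 119 rows.

Finished = 43 − 1.5 = 41.5 inches.
41.5 inches × 2.54 = 105.41 cm.
15/5 = 3 sts per cm; 105.41 × 3 = 316.23 sts.
Next multiple of 8 → 320.
14 inches = 35.56 cm; × 3.333 = 118.53 → 119 rows.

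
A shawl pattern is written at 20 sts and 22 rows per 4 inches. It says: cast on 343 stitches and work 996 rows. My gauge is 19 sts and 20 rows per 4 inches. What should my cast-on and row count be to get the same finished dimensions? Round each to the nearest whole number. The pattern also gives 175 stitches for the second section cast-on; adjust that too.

Stitches: 343 × 19/20 = 325.85 → 326.
Rows: 996 × 20/22 = 905.45 → 905.
second section cast-on: 175 × 19/20 = 166.25 → 166.

Cast on 326 stitches; work 905 rows; second section cast-on 166 stitches.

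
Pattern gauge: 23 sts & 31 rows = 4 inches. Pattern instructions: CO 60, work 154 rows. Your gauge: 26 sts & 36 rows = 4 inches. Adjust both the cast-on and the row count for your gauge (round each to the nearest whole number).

Stitches: 60 × 26/23 = 67.83 → 68.
Rows: 154 × 36/31 = 178.84 → 179.

Cast on 68 stitches; work 179 rows.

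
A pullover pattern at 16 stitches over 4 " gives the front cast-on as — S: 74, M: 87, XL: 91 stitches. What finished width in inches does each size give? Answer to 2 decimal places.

S 18.50 inches; M 21.75 inches; XL 22.75 inches.

16/4 = 4 sts per in.
S: 74 / 4 = 18.500 → 18.50 in.
M: 87 / 4 = 21.750 → 21.75 in.
XL: 91 / 4 = 22.750 → 22.75 in.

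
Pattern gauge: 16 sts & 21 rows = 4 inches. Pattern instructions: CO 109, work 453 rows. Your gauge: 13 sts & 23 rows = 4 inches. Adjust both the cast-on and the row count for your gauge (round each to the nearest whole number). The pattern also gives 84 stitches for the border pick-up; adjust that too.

Cast on 89 stitches; work 496 rows; border pick-up 68 stitches.

Stitches: 109 × 13/16 = 88.56 → 89.
Rows: 453 × 23/21 = 496.14 → 496.
border pick-up: 84 × 13/16 = 68.25 → 68.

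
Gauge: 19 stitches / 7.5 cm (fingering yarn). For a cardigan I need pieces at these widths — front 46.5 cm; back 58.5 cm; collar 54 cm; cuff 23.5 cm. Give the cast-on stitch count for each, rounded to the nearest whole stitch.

front 118; back 148; collar 137; cuff 60.

Rate = 19/7.5 = 2.533 sts per cm.
front: 46.5 × 2.533 = 117.80 → 118.
back: 58.5 × 2.533 = 148.20 → 148.
collar: 54 × 2.533 = 136.80 → 137.
cuff: 23.5 × 2.533 = 59.53 → 60.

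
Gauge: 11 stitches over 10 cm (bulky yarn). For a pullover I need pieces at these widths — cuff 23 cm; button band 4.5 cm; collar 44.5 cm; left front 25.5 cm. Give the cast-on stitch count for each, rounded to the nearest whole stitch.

cuff 25; button band 5; collar 49; left front 28.

Rate = 11/10 = 1.1 sts per cm.
cuff: 23 × 1.1 = 25.30 → 25.
button band: 4.5 × 1.1 = 4.95 → 5.
collar: 44.5 × 1.1 = 48.95 → 49.
left front: 25.5 × 1.1 = 28.05 → 28.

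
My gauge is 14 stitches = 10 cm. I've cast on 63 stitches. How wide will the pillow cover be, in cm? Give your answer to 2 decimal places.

14 stitches / 10 cm = 1.4 stitches per cm.
63 / 1.4 = 45.000 cm.

45.00 cm.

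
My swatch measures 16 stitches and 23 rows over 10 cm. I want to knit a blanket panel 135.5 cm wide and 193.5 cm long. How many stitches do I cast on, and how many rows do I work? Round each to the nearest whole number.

Cast on 217 stitches and work 445 rows.

Stitch gauge = 16/10 = 1.6 sts/cm; 135.5 × 1.6 = 216.80 → 217 sts.
Row gauge = 23/10 = 2.3 rows/cm; 193.5 × 2.3 = 445.05 → 445 rows.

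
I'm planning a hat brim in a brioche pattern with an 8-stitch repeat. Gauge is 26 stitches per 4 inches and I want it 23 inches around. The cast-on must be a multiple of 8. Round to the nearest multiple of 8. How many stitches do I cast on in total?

CO 152 sts.

26 / 4 = 6.5 sts per inch.
23 × 6.5 = 149.50 sts.
Nearest multiple of 8: 152.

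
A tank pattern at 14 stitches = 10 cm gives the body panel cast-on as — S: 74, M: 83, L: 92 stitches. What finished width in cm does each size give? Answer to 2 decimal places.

14/10 = 1.4 sts per cm.
S: 74 / 1.4 = 52.857 → 52.86 cm.
M: 83 / 1.4 = 59.286 → 59.29 cm.
L: 92 / 1.4 = 65.714 → 65.71 cm.

S 52.86 cm; M 59.29 cm; L 65.71 cm.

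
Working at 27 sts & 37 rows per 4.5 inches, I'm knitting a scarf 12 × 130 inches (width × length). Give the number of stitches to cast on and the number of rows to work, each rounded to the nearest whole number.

Stitch gauge = 27/4.5 = 6 sts/in; 12 × 6 = 72.00 → 72 sts.
Row gauge = 37/4.5 = 8.222 rows/in; 130 × 8.222 = 1068.89 → 1069 rows.

Cast on 72 stitches and work 1069 rows.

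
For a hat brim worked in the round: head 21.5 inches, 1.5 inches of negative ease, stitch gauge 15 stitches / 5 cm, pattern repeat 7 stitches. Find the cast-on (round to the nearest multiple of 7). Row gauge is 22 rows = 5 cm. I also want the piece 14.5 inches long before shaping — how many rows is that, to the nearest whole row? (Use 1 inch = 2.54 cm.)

Finished = 21.5 − 1.5 = 20 inches.
20 inches × 2.54 = 50.80 cm.
15/5 = 3 sts per cm; 50.80 × 3 = 152.40 sts.
Nearest multiple of 7 → 154.
14.5 inches = 36.83 cm; × 4.4 = 162.05 → 162 rows.

Cast on 154 stitches; work 162 rows.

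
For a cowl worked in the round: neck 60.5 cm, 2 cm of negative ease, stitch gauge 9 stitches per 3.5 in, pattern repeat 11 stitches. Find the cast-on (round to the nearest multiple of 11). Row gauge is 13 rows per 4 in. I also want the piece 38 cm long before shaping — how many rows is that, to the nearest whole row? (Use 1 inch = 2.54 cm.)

Finished = 60.5 − 2 = 58.5 cm.
58.5 cm × 1/2.54 = 23.03 inches.
9/3.5 = 2.571 sts per in; 23.03 × 2.571 = 59.22 sts.
Nearest multiple of 11 → 55.
38 cm = 14.96 inches; × 3.25 = 48.62 → 49 rows.

Cast on 55 stitches; work 49 rows.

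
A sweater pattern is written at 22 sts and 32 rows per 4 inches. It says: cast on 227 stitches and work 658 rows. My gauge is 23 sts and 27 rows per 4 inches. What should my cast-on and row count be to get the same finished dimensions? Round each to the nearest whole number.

Stitches: 227 × 23/22 = 237.32 → 237.
Rows: 658 × 27/32 = 555.19 → 555.

Cast on 237 stitches; work 555 rows.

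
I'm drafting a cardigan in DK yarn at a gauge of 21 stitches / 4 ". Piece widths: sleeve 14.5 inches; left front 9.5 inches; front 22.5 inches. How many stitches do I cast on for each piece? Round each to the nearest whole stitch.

Rate = 21/4 = 5.25 sts per in.
sleeve: 14.5 × 5.25 = 76.12 → 76.
left front: 9.5 × 5.25 = 49.88 → 50.
front: 22.5 × 5.25 = 118.12 → 118.

sleeve 76; left front 50; front 118.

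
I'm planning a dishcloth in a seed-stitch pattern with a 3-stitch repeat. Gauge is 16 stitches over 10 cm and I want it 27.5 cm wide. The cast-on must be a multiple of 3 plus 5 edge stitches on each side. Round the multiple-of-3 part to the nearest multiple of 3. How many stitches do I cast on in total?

Cast on 43 stitches.

16 / 10 = 1.6 sts per cm.
27.5 × 1.6 = 44.00 sts.
Less 10 edge sts → 34.00 for the repeat.
Nearest multiple of 3: 33.
Add back 10 edge sts → 43.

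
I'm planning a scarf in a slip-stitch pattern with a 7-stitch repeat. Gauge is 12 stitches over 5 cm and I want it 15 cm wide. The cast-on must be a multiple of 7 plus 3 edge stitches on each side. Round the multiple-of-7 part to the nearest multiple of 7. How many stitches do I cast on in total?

Cast on 34 stitches.

12 / 5 = 2.4 sts per cm.
15 × 2.4 = 36.00 sts.
Less 6 edge sts → 30.00 for the repeat.
Nearest multiple of 7: 28.
Add back 6 edge sts → 34.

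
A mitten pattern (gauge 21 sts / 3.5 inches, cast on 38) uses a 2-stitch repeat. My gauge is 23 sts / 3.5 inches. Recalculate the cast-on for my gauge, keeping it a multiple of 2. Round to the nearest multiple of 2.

Cast on 42 stitches.

38 × 23 / 21 = 41.62.
Nearest multiple of 2: 42.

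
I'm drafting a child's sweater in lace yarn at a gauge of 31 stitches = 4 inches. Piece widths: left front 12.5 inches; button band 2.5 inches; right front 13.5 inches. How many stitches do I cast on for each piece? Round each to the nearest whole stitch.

Rate = 31/4 = 7.75 sts per in.
left front: 12.5 × 7.75 = 96.88 → 97.
button band: 2.5 × 7.75 = 19.38 → 19.
right front: 13.5 × 7.75 = 104.62 → 105.

left front 97; button band 19; right front 105.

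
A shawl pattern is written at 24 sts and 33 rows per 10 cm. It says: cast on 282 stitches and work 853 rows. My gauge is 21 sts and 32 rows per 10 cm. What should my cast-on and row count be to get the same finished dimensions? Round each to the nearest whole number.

Cast on 247 stitches; work 827 rows.

Stitches: 282 × 21/24 = 246.75 → 247.
Rows: 853 × 32/33 = 827.15 → 827.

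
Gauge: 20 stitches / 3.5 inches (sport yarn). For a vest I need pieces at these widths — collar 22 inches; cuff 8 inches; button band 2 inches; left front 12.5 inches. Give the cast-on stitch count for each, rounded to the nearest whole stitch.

Rate = 20/3.5 = 5.714 sts per in.
collar: 22 × 5.714 = 125.71 → 126.
cuff: 8 × 5.714 = 45.71 → 46.
button band: 2 × 5.714 = 11.43 → 11.
left front: 12.5 × 5.714 = 71.43 → 71.

collar 126; cuff 46; button band 11; left front 71.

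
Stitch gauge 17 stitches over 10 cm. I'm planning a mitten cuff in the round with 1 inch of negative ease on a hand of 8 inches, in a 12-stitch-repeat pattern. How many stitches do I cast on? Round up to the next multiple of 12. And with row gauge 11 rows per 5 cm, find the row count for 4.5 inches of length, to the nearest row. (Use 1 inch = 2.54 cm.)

Cast on 36 stitches; work 25 rows.

Finished = 8 − 1 = 7 inches.
7 inches × 2.54 = 17.78 cm.
17/10 = 1.7 sts per cm; 17.78 × 1.7 = 30.23 sts.
Next multiple of 12 → 36.
4.5 inches = 11.43 cm; × 2.2 = 25.15 → 25 rows.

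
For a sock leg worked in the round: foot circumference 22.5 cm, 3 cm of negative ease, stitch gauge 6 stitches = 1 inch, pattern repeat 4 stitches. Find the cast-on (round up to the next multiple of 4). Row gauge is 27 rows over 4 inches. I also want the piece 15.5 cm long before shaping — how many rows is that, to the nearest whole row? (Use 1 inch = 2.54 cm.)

Finished = 22.5 − 3 = 19.5 cm.
19.5 cm × 1/2.54 = 7.68 inches.
6/1 = 6 sts per in; 7.68 × 6 = 46.06 sts.
Next multiple of 4 → 48.
15.5 cm = 6.10 inches; × 6.75 = 41.19 → 41 rows.

Cast on 48 stitches; work 41 rows.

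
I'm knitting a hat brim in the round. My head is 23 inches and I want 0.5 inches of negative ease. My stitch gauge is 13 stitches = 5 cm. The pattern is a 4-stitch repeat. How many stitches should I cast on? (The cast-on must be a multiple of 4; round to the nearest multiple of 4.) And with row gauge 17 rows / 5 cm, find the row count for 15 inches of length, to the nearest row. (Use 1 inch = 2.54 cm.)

Finished = 23 − 0.5 = 22.5 inches.
22.5 inches × 2.54 = 57.15 cm.
13/5 = 2.6 sts per cm; 57.15 × 2.6 = 148.59 sts.
Nearest multiple of 4 → 148.
15 inches = 38.10 cm; × 3.4 = 129.54 → 130 rows.

Cast on 148 stitches; work 130 rows.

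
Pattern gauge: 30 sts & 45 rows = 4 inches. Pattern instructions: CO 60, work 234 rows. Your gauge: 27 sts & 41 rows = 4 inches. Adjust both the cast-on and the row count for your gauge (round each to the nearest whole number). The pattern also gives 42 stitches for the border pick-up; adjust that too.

Cast on 54 stitches; work 213 rows; border pick-up 38 stitches.

Stitches: 60 × 27/30 = 54.00 → 54.
Rows: 234 × 41/45 = 213.20 → 213.
border pick-up: 42 × 27/30 = 37.80 → 38.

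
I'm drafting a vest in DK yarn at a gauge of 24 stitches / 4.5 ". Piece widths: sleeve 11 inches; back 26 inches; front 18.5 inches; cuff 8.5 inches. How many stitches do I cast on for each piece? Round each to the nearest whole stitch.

sleeve 59; back 139; front 99; cuff 45.

Rate = 24/4.5 = 5.333 sts per in.
sleeve: 11 × 5.333 = 58.67 → 59.
back: 26 × 5.333 = 138.67 → 139.
front: 18.5 × 5.333 = 98.67 → 99.
cuff: 8.5 × 5.333 = 45.33 → 45.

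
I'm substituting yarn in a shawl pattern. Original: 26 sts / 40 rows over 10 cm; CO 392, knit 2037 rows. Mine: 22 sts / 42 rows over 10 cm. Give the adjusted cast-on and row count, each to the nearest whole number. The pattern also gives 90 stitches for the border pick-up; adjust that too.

Stitches: 392 × 22/26 = 331.69 → 332.
Rows: 2037 × 42/40 = 2138.85 → 2139.
border pick-up: 90 × 22/26 = 76.15 → 76.

Cast on 332 stitches; work 2139 rows; border pick-up 76 stitches.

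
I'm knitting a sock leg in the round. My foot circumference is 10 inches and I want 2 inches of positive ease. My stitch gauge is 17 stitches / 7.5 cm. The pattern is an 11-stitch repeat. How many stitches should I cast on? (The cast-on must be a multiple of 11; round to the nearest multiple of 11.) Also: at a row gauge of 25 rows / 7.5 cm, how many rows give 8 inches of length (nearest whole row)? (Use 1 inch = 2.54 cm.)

Cast on 66 stitches; work 68 rows.

Finished = 10 + 2 = 12 inches.
12 inches × 2.54 = 30.48 cm.
17/7.5 = 2.267 sts per cm; 30.48 × 2.267 = 69.09 sts.
Nearest multiple of 11 → 66.
8 inches = 20.32 cm; × 3.333 = 67.73 → 68 rows.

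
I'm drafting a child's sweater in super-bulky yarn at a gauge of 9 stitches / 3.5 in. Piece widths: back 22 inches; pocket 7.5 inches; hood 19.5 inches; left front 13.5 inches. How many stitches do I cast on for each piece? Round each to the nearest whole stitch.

back 57; pocket 19; hood 50; left front 35.

Rate = 9/3.5 = 2.571 sts per in.
back: 22 × 2.571 = 56.57 → 57.
pocket: 7.5 × 2.571 = 19.29 → 19.
hood: 19.5 × 2.571 = 50.14 → 50.
left front: 13.5 × 2.571 = 34.71 → 35.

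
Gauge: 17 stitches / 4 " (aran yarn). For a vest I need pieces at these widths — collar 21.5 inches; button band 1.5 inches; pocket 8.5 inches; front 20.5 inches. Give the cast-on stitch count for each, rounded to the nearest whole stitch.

Rate = 17/4 = 4.25 sts per in.
collar: 21.5 × 4.25 = 91.38 → 91.
button band: 1.5 × 4.25 = 6.38 → 6.
pocket: 8.5 × 4.25 = 36.12 → 36.
front: 20.5 × 4.25 = 87.12 → 87.

collar 91; button band 6; pocket 36; front 87.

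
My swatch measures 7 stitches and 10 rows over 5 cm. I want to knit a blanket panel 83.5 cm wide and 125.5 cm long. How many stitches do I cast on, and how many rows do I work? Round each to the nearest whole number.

Stitch gauge = 7/5 = 1.4 sts/cm; 83.5 × 1.4 = 116.90 → 117 sts.
Row gauge = 10/5 = 2 rows/cm; 125.5 × 2 = 251.00 → 251 rows.

Cast on 117 stitches and work 251 rows.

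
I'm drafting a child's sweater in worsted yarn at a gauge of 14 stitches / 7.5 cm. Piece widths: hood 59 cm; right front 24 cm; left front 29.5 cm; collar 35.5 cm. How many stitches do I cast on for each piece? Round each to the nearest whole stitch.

hood 110; right front 45; left front 55; collar 66.

Rate = 14/7.5 = 1.867 sts per cm.
hood: 59 × 1.867 = 110.13 → 110.
right front: 24 × 1.867 = 44.80 → 45.
left front: 29.5 × 1.867 = 55.07 → 55.
collar: 35.5 × 1.867 = 66.27 → 66.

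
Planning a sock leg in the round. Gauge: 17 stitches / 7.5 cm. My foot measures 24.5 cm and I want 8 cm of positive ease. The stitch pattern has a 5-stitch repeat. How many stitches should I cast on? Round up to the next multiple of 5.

CO 75 sts.

Finished = 24.5 + 8 = 32.5 cm.
17 / 7.5 = 2.267 sts/cm.
32.5 × 2.267 = 73.67 sts.
Next multiple of 5: 75.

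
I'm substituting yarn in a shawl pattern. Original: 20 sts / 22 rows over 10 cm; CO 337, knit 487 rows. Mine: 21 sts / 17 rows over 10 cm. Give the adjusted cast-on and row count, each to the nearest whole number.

Stitches: 337 × 21/20 = 353.85 → 354.
Rows: 487 × 17/22 = 376.32 → 376.

Cast on 354 stitches; work 376 rows.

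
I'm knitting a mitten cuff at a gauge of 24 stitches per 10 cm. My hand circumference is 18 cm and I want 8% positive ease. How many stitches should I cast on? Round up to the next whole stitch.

Finished = 18 × 1.08 = 19.44 cm.
24 / 10 = 2.4 sts per cm.
19.44 × 2.4 = 46.66 sts.
→ 47 sts.

Cast on 47 stitches.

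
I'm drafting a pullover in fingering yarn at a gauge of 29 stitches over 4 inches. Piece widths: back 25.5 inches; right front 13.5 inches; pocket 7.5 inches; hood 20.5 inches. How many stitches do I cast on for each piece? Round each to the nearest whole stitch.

Rate = 29/4 = 7.25 sts per in.
back: 25.5 × 7.25 = 184.88 → 185.
right front: 13.5 × 7.25 = 97.88 → 98.
pocket: 7.5 × 7.25 = 54.38 → 54.
hood: 20.5 × 7.25 = 148.62 → 149.

back 185; right front 98; pocket 54; hood 149.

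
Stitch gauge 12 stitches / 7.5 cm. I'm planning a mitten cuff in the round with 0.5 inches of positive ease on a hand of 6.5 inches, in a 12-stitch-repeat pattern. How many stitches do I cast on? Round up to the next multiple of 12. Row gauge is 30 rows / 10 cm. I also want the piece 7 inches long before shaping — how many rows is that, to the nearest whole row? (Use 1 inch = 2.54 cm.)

Finished = 6.5 + 0.5 = 7 inches.
7 inches × 2.54 = 17.78 cm.
12/7.5 = 1.6 sts per cm; 17.78 × 1.6 = 28.45 sts.
Next multiple of 12 → 36.
7 inches = 17.78 cm; × 3 = 53.34 → 53 rows.

Cast on 36 stitches; work 53 rows.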